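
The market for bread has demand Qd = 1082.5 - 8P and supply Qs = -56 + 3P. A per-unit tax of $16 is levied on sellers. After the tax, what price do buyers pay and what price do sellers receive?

Buyers pay 2373/22, sellers receive 2021/22

Pre-tax equilibrium: P* = 103.5, Q* = 254.5.
Tax on sellers shifts supply to Qs = -56 + 3(P − 16) = -104 + 3P.
1082.5 - 8P = -104 + 3P gives buyer price Pb = 2373/22; sellers receive Ps = 2373/22 − 16 = 2021/22.
New quantity: Q = 1082.5 − 8(2373/22) = 4831/22.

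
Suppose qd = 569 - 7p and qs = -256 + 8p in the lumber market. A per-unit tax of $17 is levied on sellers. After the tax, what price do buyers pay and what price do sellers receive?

Buyers pay 961/15, sellers receive 706/15

Pre-tax equilibrium: p* = 55, q* = 184.
Tax on sellers shifts supply to qs = -256 + 8(p − 17) = -392 + 8p.
569 - 7p = -392 + 8p gives buyer price pb = 961/15; sellers receive ps = 961/15 − 17 = 706/15.
New quantity: q = 569 − 7(961/15) = 1808/15.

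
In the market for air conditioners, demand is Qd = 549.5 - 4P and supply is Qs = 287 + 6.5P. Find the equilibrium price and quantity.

Set Qd = Qs: 549.5 - 4P = 287 + 6.5P.
262.5 = 10.5P, so P* = 25.
Q* = 549.5 − 4(25) = 449.5.

P* = 25, Q* = 449.5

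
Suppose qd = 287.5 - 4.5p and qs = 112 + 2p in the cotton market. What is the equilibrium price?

p* = 27

Set qd = qs: 287.5 - 4.5p = 112 + 2p.
175.5 = 6.5p, so p* = 27.
q* = 287.5 − 4.5(27) = 166.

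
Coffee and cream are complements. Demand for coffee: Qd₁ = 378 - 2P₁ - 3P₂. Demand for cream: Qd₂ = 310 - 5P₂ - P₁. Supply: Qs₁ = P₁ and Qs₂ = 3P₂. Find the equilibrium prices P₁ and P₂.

P₁ = 698/7, P₂ = 184/7

Market 1: 378 - 2P₁ - 3P₂ = P₁ → 3P₁ + 3P₂ = 378.
Market 2: 8P₂ + P₁ = 310.
Eliminating P₂: 8×(1) − 3×(2) gives 21P₁ = 2094, so P₁ = 698/7.
Back-substitute into (2): P₂ = (310 − 1×698/7) / 8 = 184/7.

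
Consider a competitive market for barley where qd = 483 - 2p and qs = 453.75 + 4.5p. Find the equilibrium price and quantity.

p* = 4.5, q* = 474

Set qd = qs: 483 - 2p = 453.75 + 4.5p.
29.25 = 6.5p, so p* = 4.5.
q* = 483 − 2(4.5) = 474.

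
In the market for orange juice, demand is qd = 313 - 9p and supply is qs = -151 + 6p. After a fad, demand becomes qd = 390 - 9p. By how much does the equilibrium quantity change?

Original equilibrium: p* = 464/15, q* = 34.6.
New equilibrium: 390 - 9p = -151 + 6p, so 541 = 15p and p' = 541/15; q' = 390 − 9(541/15) = 65.4.
Change in quantity: 65.4 − 34.6 = 30.8.

Δq = 30.8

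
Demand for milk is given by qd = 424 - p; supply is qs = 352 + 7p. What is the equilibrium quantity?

q* = 415

Set qd = qs: 424 - p = 352 + 7p.
72 = 8p, so p* = 9.
q* = 424 − 1(9) = 415.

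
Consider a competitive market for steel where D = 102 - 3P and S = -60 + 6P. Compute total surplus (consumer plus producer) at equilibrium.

Total surplus = 576

Equilibrium: 102 - 3P = -60 + 6P gives P* = 18, Q* = 48.
Demand choke price: P = 34; supply starts at P = 10.
CS = ½(34 − 18)(48) = 384; PS = ½(18 − 10)(48) = 192.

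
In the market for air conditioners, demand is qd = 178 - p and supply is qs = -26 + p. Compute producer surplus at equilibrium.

Equilibrium: 178 - p = -26 + p gives p* = 102, q* = 76.
Supply starts at p = 26 (where qs = 0).
PS = ½(102 − 26)(76) = 2888.

Producer surplus = 2888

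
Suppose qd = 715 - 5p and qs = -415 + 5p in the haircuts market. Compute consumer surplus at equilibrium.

Equilibrium: 715 - 5p = -415 + 5p gives p* = 113, q* = 150.
Demand choke price (qd = 0): p = 143.
CS = ½(143 − 113)(150) = 2250.

Consumer surplus = 2250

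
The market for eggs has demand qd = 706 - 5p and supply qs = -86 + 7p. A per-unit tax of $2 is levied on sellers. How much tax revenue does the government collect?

Tax revenue = 2221/3

Pre-tax equilibrium: p* = 66, q* = 376.
Tax on sellers shifts supply to qs = -86 + 7(p − 2) = -100 + 7p.
706 - 5p = -100 + 7p gives buyer price pb = 403/6; sellers receive ps = 403/6 − 2 = 391/6.
New quantity: q = 706 − 5(403/6) = 2221/6.
Revenue = 2 × 2221/6 = 2221/3.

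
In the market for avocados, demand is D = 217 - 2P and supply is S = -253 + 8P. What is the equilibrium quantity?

Set D = S: 217 - 2P = -253 + 8P.
470 = 10P, so P* = 47.
Q* = 217 − 2(47) = 123.

Q* = 123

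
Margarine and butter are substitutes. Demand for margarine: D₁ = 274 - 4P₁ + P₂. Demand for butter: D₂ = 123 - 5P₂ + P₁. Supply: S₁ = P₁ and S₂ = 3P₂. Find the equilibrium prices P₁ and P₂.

Market 1: 274 - 4P₁ + P₂ = P₁ → 5P₁ - P₂ = 274.
Market 2: 8P₂ - P₁ = 123.
Eliminating P₂: 8×(1) + 1×(2) gives 39P₁ = 2315, so P₁ = 2315/39.
Back-substitute into (2): P₂ = (123 + 1×2315/39) / 8 = 889/39.

P₁ = 2315/39, P₂ = 889/39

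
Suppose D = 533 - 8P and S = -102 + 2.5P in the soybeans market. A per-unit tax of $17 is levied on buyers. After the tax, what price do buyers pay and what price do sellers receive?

Pre-tax equilibrium: P* = 1270/21, Q* = 1033/21.
Tax on buyers shifts demand to D = 533 − 8(P + 17) = 397 - 8P.
397 - 8P = -102 + 2.5P gives seller price Ps = 998/21; buyers pay Pb = 998/21 + 17 = 1355/21.
New quantity: Q = 533 − 8(1355/21) = 353/21.

Buyers pay 1355/21, sellers receive 998/21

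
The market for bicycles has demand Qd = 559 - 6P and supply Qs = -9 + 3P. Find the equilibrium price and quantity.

Set Qd = Qs: 559 - 6P = -9 + 3P.
568 = 9P, so P* = 568/9.
Q* = 559 − 6(568/9) = 541/3.

P* = 568/9, Q* = 541/3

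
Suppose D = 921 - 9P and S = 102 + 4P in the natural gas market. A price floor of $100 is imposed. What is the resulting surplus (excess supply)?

Equilibrium price would be P* = 63, so the floor at 100 binds.
At P = 100: D = 21, S = 502.
Surplus = 502 − 21 = 481.

Surplus = 481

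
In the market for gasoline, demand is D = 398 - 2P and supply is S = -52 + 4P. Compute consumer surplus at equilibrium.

Equilibrium: 398 - 2P = -52 + 4P gives P* = 75, Q* = 248.
Demand choke price (D = 0): P = 199.
CS = ½(199 − 75)(248) = 15376.

Consumer surplus = 15376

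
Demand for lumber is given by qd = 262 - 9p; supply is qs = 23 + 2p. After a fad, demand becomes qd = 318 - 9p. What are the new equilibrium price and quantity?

Original equilibrium: p* = 239/11, q* = 731/11.
New equilibrium: 318 - 9p = 23 + 2p, so 295 = 11p and p' = 295/11; q' = 318 − 9(295/11) = 843/11.

p' = 295/11, q' = 843/11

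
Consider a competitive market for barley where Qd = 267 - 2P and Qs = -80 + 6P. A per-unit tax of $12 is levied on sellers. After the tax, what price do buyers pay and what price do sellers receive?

Pre-tax equilibrium: P* = 43.375, Q* = 180.25.
Tax on sellers shifts supply to Qs = -80 + 6(P − 12) = -152 + 6P.
267 - 2P = -152 + 6P gives buyer price Pb = 52.375; sellers receive Ps = 52.375 − 12 = 40.375.
New quantity: Q = 267 − 2(52.375) = 162.25.

Buyers pay $52.375, sellers receive $40.375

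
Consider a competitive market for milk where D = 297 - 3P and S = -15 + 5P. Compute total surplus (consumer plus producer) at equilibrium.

Equilibrium: 297 - 3P = -15 + 5P gives P* = 39, Q* = 180.
Demand choke price: P = 99; supply starts at P = 3.
CS = ½(99 − 39)(180) = 5400; PS = ½(39 − 3)(180) = 3240.

Total surplus = 8640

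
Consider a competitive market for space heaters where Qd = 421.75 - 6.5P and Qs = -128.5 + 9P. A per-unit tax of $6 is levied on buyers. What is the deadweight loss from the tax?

Deadweight loss = 2106/31

Pre-tax equilibrium: P* = 35.5, Q* = 191.
Tax on buyers shifts demand to Qd = 421.75 − 6.5(P + 6) = 382.75 - 6.5P.
382.75 - 6.5P = -128.5 + 9P gives seller price Ps = 2045/62; buyers pay Pb = 2045/62 + 6 = 2417/62.
New quantity: Q = 421.75 − 6.5(2417/62) = 5219/31.
DWL = ½ × 6 × (191 − 5219/31) = 2106/31.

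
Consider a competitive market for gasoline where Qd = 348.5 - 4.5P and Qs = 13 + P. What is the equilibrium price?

P* = 61

Set Qd = Qs: 348.5 - 4.5P = 13 + P.
335.5 = 5.5P, so P* = 61.
Q* = 348.5 − 4.5(61) = 74.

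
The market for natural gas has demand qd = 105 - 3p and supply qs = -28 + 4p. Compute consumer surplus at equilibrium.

Consumer surplus = 384

Equilibrium: 105 - 3p = -28 + 4p gives p* = 19, q* = 48.
Demand choke price (qd = 0): p = 35.
CS = ½(35 − 19)(48) = 384.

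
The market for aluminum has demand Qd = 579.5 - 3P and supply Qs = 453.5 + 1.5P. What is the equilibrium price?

P* = 28

Set Qd = Qs: 579.5 - 3P = 453.5 + 1.5P.
126 = 4.5P, so P* = 28.
Q* = 579.5 − 3(28) = 495.5.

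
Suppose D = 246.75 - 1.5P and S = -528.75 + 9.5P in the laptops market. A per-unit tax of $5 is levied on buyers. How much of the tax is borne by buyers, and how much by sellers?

Pre-tax equilibrium: P* = 70.5, Q* = 141.
Tax on buyers shifts demand to D = 246.75 − 1.5(P + 5) = 239.25 - 1.5P.
239.25 - 1.5P = -528.75 + 9.5P gives seller price Ps = 768/11; buyers pay Pb = 768/11 + 5 = 823/11.
New quantity: Q = 246.75 − 1.5(823/11) = 5919/44.
Buyer burden = 823/11 − 70.5 = 95/22; seller burden = 70.5 − 768/11 = 15/22.

Buyers bear 95/22, sellers bear 15/22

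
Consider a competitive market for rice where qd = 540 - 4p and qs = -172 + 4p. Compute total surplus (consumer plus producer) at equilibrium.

Equilibrium: 540 - 4p = -172 + 4p gives p* = 89, q* = 184.
Demand choke price: p = 135; supply starts at p = 43.
CS = ½(135 − 89)(184) = 4232; PS = ½(89 − 43)(184) = 4232.

Total surplus = 8464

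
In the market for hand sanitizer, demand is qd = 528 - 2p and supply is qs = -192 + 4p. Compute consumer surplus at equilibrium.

Consumer surplus = 20736

Equilibrium: 528 - 2p = -192 + 4p gives p* = 120, q* = 288.
Demand choke price (qd = 0): p = 264.
CS = ½(264 − 120)(288) = 20736.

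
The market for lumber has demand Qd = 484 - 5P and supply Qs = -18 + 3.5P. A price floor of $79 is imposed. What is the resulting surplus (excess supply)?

Surplus = 169.5

Equilibrium price would be P* = 1004/17, so the floor at 79 binds.
At P = 79: Qd = 89, Qs = 258.5.
Surplus = 258.5 − 89 = 169.5.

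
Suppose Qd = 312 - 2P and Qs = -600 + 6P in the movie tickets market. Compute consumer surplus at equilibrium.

Equilibrium: 312 - 2P = -600 + 6P gives P* = 114, Q* = 84.
Demand choke price (Qd = 0): P = 156.
CS = ½(156 − 114)(84) = 1764.

Consumer surplus = 1764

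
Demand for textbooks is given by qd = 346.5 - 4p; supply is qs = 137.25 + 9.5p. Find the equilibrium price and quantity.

Set qd = qs: 346.5 - 4p = 137.25 + 9.5p.
209.25 = 13.5p, so p* = 15.5.
q* = 346.5 − 4(15.5) = 284.5.

p* = 15.5, q* = 284.5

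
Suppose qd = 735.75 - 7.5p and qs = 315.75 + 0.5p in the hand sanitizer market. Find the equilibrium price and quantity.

p* = 52.5, q* = 342

Set qd = qs: 735.75 - 7.5p = 315.75 + 0.5p.
420 = 8p, so p* = 52.5.
q* = 735.75 − 7.5(52.5) = 342.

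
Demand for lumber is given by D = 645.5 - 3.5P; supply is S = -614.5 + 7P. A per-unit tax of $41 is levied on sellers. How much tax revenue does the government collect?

Tax revenue = 31939/6

Pre-tax equilibrium: P* = 120, Q* = 225.5.
Tax on sellers shifts supply to S = -614.5 + 7(P − 41) = -901.5 + 7P.
645.5 - 3.5P = -901.5 + 7P gives buyer price Pb = 442/3; sellers receive Ps = 442/3 − 41 = 319/3.
New quantity: Q = 645.5 − 3.5(442/3) = 779/6.
Revenue = 41 × 779/6 = 31939/6.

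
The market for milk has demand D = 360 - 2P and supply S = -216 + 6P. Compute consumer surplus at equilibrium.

Consumer surplus = 11664

Equilibrium: 360 - 2P = -216 + 6P gives P* = 72, Q* = 216.
Demand choke price (D = 0): P = 180.
CS = ½(180 − 72)(216) = 11664.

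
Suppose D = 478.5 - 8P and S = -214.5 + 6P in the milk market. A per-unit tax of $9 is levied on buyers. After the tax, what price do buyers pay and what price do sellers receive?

Pre-tax equilibrium: P* = 49.5, Q* = 82.5.
Tax on buyers shifts demand to D = 478.5 − 8(P + 9) = 406.5 - 8P.
406.5 - 8P = -214.5 + 6P gives seller price Ps = 621/14; buyers pay Pb = 621/14 + 9 = 747/14.
New quantity: Q = 478.5 − 8(747/14) = 723/14.

Buyers pay 747/14, sellers receive 621/14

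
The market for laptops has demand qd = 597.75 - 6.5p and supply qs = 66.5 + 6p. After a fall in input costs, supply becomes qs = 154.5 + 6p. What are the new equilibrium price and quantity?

p' = 35.46, q' = 367.26

Original equilibrium: p* = 42.5, q* = 321.5.
New equilibrium: 597.75 - 6.5p = 154.5 + 6p, so 443.25 = 12.5p and p' = 35.46; q' = 597.75 − 6.5(35.46) = 367.26.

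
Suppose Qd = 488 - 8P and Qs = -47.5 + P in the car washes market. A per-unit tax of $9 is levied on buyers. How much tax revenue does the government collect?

Tax revenue = 36

Pre-tax equilibrium: P* = 59.5, Q* = 12.
Tax on buyers shifts demand to Qd = 488 − 8(P + 9) = 416 - 8P.
416 - 8P = -47.5 + P gives seller price Ps = 51.5; buyers pay Pb = 51.5 + 9 = 60.5.
New quantity: Q = 488 − 8(60.5) = 4.
Revenue = 9 × 4 = 36.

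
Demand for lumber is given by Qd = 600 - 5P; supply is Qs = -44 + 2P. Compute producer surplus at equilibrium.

Producer surplus = 4900

Equilibrium: 600 - 5P = -44 + 2P gives P* = 92, Q* = 140.
Supply starts at P = 22 (where Qs = 0).
PS = ½(92 − 22)(140) = 4900.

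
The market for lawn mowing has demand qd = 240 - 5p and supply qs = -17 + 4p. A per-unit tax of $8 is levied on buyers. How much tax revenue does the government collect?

Tax revenue = 5720/9

Pre-tax equilibrium: p* = 257/9, q* = 875/9.
Tax on buyers shifts demand to qd = 240 − 5(p + 8) = 200 - 5p.
200 - 5p = -17 + 4p gives seller price ps = 217/9; buyers pay pb = 217/9 + 8 = 289/9.
New quantity: q = 240 − 5(289/9) = 715/9.
Revenue = 8 × 715/9 = 5720/9.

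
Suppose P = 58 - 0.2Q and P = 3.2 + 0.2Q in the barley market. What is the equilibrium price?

Set the two price expressions equal: 58 - 0.2Q = 3.2 + 0.2Q.
54.8 = 0.4Q, so Q* = 137.
P* = 58 − (0.2)(137) = 30.6.

P* = 30.6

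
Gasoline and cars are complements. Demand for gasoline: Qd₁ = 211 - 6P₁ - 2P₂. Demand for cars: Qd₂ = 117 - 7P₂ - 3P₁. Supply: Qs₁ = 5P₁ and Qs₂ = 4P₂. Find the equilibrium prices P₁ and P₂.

Market 1: 211 - 6P₁ - 2P₂ = 5P₁ → 11P₁ + 2P₂ = 211.
Market 2: 11P₂ + 3P₁ = 117.
Eliminating P₂: 11×(1) − 2×(2) gives 115P₁ = 2087, so P₁ = 2087/115.
Back-substitute into (2): P₂ = (117 − 3×2087/115) / 11 = 654/115.

P₁ = 2087/115, P₂ = 654/115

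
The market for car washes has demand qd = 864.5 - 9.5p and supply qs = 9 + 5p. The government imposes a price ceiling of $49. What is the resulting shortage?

Shortage = 145

Equilibrium price would be p* = 59, so the ceiling at 49 binds.
At p = 49: qd = 864.5 − 9.5(49) = 399, qs = 9 + 5(49) = 254.
Shortage = 399 − 254 = 145.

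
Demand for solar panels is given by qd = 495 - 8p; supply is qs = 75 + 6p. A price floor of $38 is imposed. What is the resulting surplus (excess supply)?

Surplus = 112

Equilibrium price would be p* = 30, so the floor at 38 binds.
At p = 38: qd = 191, qs = 303.
Surplus = 303 − 191 = 112.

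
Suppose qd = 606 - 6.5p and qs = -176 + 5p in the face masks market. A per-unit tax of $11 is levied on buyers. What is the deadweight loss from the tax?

Pre-tax equilibrium: p* = 68, q* = 164.
Tax on buyers shifts demand to qd = 606 − 6.5(p + 11) = 534.5 - 6.5p.
534.5 - 6.5p = -176 + 5p gives seller price ps = 1421/23; buyers pay pb = 1421/23 + 11 = 1674/23.
New quantity: q = 606 − 6.5(1674/23) = 3057/23.
DWL = ½ × 11 × (164 − 3057/23) = 7865/46.

Deadweight loss = 7865/46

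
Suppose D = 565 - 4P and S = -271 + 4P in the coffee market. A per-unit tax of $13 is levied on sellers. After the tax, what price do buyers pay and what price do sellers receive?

Pre-tax equilibrium: P* = 104.5, Q* = 147.
Tax on sellers shifts supply to S = -271 + 4(P − 13) = -323 + 4P.
565 - 4P = -323 + 4P gives buyer price Pb = 111; sellers receive Ps = 111 − 13 = 98.
New quantity: Q = 565 − 4(111) = 121.

Buyers pay $111, sellers receive $98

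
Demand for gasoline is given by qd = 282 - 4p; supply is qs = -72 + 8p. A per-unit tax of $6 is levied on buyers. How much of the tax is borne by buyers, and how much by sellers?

Pre-tax equilibrium: p* = 29.5, q* = 164.
Tax on buyers shifts demand to qd = 282 − 4(p + 6) = 258 - 4p.
258 - 4p = -72 + 8p gives seller price ps = 27.5; buyers pay pb = 27.5 + 6 = 33.5.
New quantity: q = 282 − 4(33.5) = 148.
Buyer burden = 33.5 − 29.5 = 4; seller burden = 29.5 − 27.5 = 2.

Buyers bear $4, sellers bear $2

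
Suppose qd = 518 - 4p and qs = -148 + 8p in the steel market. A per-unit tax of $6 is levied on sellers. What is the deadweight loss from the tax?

Deadweight loss = 48

Pre-tax equilibrium: p* = 55.5, q* = 296.
Tax on sellers shifts supply to qs = -148 + 8(p − 6) = -196 + 8p.
518 - 4p = -196 + 8p gives buyer price pb = 59.5; sellers receive ps = 59.5 − 6 = 53.5.
New quantity: q = 518 − 4(59.5) = 280.
DWL = ½ × 6 × (296 − 280) = 48.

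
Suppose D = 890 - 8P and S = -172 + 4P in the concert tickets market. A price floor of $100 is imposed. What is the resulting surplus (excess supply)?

Equilibrium price would be P* = 88.5, so the floor at 100 binds.
At P = 100: D = 90, S = 228.
Surplus = 228 − 90 = 138.

Surplus = 138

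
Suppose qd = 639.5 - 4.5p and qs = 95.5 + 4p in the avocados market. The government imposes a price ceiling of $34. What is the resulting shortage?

Shortage = 255

Equilibrium price would be p* = 64, so the ceiling at 34 binds.
At p = 34: qd = 639.5 − 4.5(34) = 486.5, qs = 95.5 + 4(34) = 231.5.
Shortage = 486.5 − 231.5 = 255.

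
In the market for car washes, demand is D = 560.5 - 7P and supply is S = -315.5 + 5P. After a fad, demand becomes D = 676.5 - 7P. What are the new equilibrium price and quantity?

P' = 248/3, Q' = 587/6

Original equilibrium: P* = 73, Q* = 49.5.
New equilibrium: 676.5 - 7P = -315.5 + 5P, so 992 = 12P and P' = 248/3; Q' = 676.5 − 7(248/3) = 587/6.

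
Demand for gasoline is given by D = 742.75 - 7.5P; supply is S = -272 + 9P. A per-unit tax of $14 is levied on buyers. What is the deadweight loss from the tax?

Pre-tax equilibrium: P* = 61.5, Q* = 281.5.
Tax on buyers shifts demand to D = 742.75 − 7.5(P + 14) = 637.75 - 7.5P.
637.75 - 7.5P = -272 + 9P gives seller price Ps = 1213/22; buyers pay Pb = 1213/22 + 14 = 1521/22.
New quantity: Q = 742.75 − 7.5(1521/22) = 4933/22.
DWL = ½ × 14 × (281.5 − 4933/22) = 4410/11.

Deadweight loss = 4410/11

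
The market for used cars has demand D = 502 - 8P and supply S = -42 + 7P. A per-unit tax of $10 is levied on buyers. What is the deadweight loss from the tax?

Deadweight loss = 560/3

Pre-tax equilibrium: P* = 544/15, Q* = 3178/15.
Tax on buyers shifts demand to D = 502 − 8(P + 10) = 422 - 8P.
422 - 8P = -42 + 7P gives seller price Ps = 464/15; buyers pay Pb = 464/15 + 10 = 614/15.
New quantity: Q = 502 − 8(614/15) = 2618/15.
DWL = ½ × 10 × (3178/15 − 2618/15) = 560/3.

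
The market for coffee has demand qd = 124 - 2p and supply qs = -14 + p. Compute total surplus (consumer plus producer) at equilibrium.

Total surplus = 768

Equilibrium: 124 - 2p = -14 + p gives p* = 46, q* = 32.
Demand choke price: p = 62; supply starts at p = 14.
CS = ½(62 − 46)(32) = 256; PS = ½(46 − 14)(32) = 512.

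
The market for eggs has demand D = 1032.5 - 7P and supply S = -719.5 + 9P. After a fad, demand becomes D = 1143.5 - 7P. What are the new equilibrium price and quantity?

Original equilibrium: P* = 109.5, Q* = 266.
New equilibrium: 1143.5 - 7P = -719.5 + 9P, so 1863 = 16P and P' = 116.4375; Q' = 1143.5 − 7(116.4375) = 328.4375.

P' = 116.4375, Q' = 328.4375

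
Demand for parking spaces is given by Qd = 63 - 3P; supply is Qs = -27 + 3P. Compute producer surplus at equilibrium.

Equilibrium: 63 - 3P = -27 + 3P gives P* = 15, Q* = 18.
Supply starts at P = 9 (where Qs = 0).
PS = ½(15 − 9)(18) = 54.

Producer surplus = 54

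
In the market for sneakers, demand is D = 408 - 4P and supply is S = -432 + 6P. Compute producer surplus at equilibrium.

Equilibrium: 408 - 4P = -432 + 6P gives P* = 84, Q* = 72.
Supply starts at P = 72 (where S = 0).
PS = ½(84 − 72)(72) = 432.

Producer surplus = 432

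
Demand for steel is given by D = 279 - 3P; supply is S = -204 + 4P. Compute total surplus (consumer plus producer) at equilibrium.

Total surplus = 1512

Equilibrium: 279 - 3P = -204 + 4P gives P* = 69, Q* = 72.
Demand choke price: P = 93; supply starts at P = 51.
CS = ½(93 − 69)(72) = 864; PS = ½(69 − 51)(72) = 648.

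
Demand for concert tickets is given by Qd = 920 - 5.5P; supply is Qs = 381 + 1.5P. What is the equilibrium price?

P* = 77

Set Qd = Qs: 920 - 5.5P = 381 + 1.5P.
539 = 7P, so P* = 77.
Q* = 920 − 5.5(77) = 496.5.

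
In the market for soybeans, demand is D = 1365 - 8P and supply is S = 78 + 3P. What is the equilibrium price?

Set D = S: 1365 - 8P = 78 + 3P.
1287 = 11P, so P* = 117.
Q* = 1365 − 8(117) = 429.

P* = 117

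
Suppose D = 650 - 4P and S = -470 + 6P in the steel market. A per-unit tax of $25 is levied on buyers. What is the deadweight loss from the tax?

Pre-tax equilibrium: P* = 112, Q* = 202.
Tax on buyers shifts demand to D = 650 − 4(P + 25) = 550 - 4P.
550 - 4P = -470 + 6P gives seller price Ps = 102; buyers pay Pb = 102 + 25 = 127.
New quantity: Q = 650 − 4(127) = 142.
DWL = ½ × 25 × (202 − 142) = 750.

Deadweight loss = 750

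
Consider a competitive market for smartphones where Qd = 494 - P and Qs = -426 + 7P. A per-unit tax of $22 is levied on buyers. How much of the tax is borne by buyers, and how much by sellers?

Buyers bear $19.25, sellers bear $2.75

Pre-tax equilibrium: P* = 115, Q* = 379.
Tax on buyers shifts demand to Qd = 494 − 1(P + 22) = 472 - P.
472 - P = -426 + 7P gives seller price Ps = 112.25; buyers pay Pb = 112.25 + 22 = 134.25.
New quantity: Q = 494 − 1(134.25) = 359.75.
Buyer burden = 134.25 − 115 = 19.25; seller burden = 115 − 112.25 = 2.75.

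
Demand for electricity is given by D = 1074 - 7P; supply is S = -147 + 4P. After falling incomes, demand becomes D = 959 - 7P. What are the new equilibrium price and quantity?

Original equilibrium: P* = 111, Q* = 297.
New equilibrium: 959 - 7P = -147 + 4P, so 1106 = 11P and P' = 1106/11; Q' = 959 − 7(1106/11) = 2807/11.

P' = 1106/11, Q' = 2807/11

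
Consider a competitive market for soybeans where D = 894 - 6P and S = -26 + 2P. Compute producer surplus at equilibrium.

Producer surplus = 10404

Equilibrium: 894 - 6P = -26 + 2P gives P* = 115, Q* = 204.
Supply starts at P = 13 (where S = 0).
PS = ½(115 − 13)(204) = 10404.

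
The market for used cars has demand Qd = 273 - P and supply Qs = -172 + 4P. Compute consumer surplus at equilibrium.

Equilibrium: 273 - P = -172 + 4P gives P* = 89, Q* = 184.
Demand choke price (Qd = 0): P = 273.
CS = ½(273 − 89)(184) = 16928.

Consumer surplus = 16928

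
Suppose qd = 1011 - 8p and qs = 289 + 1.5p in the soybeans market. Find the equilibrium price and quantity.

Set qd = qs: 1011 - 8p = 289 + 1.5p.
722 = 9.5p, so p* = 76.
q* = 1011 − 8(76) = 403.

p* = 76, q* = 403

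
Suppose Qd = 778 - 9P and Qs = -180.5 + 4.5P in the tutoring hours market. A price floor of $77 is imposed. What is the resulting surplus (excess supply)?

Equilibrium price would be P* = 71, so the floor at 77 binds.
At P = 77: Qd = 85, Qs = 166.
Surplus = 166 − 85 = 81.

Surplus = 81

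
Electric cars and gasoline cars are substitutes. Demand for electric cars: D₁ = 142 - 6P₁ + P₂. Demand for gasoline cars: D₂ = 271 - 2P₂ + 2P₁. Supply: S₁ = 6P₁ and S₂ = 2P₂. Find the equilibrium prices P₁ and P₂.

P₁ = 839/46, P₂ = 1768/23

Market 1: 142 - 6P₁ + P₂ = 6P₁ → 12P₁ - P₂ = 142.
Market 2: 4P₂ - 2P₁ = 271.
Eliminating P₂: 4×(1) + 1×(2) gives 46P₁ = 839, so P₁ = 839/46.
Back-substitute into (2): P₂ = (271 + 2×839/46) / 4 = 1768/23.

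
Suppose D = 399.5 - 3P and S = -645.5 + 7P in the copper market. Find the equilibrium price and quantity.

P* = 104.5, Q* = 86

Set D = S: 399.5 - 3P = -645.5 + 7P.
1045 = 10P, so P* = 104.5.
Q* = 399.5 − 3(104.5) = 86.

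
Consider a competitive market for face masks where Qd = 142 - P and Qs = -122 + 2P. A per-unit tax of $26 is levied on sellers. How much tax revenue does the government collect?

Pre-tax equilibrium: P* = 88, Q* = 54.
Tax on sellers shifts supply to Qs = -122 + 2(P − 26) = -174 + 2P.
142 - P = -174 + 2P gives buyer price Pb = 316/3; sellers receive Ps = 316/3 − 26 = 238/3.
New quantity: Q = 142 − 1(316/3) = 110/3.
Revenue = 26 × 110/3 = 2860/3.

Tax revenue = 2860/3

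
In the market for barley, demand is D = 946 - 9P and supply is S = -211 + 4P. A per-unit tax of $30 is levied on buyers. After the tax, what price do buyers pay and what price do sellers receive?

Pre-tax equilibrium: P* = 89, Q* = 145.
Tax on buyers shifts demand to D = 946 − 9(P + 30) = 676 - 9P.
676 - 9P = -211 + 4P gives seller price Ps = 887/13; buyers pay Pb = 887/13 + 30 = 1277/13.
New quantity: Q = 946 − 9(1277/13) = 805/13.

Buyers pay 1277/13, sellers receive 887/13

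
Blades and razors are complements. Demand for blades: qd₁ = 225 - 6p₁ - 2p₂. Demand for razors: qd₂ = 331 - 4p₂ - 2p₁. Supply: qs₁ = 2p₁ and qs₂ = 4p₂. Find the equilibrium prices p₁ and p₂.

Market 1: 225 - 6p₁ - 2p₂ = 2p₁ → 8p₁ + 2p₂ = 225.
Market 2: 8p₂ + 2p₁ = 331.
Eliminating p₂: 8×(1) − 2×(2) gives 60p₁ = 1138, so p₁ = 569/30.
Back-substitute into (2): p₂ = (331 − 2×569/30) / 8 = 1099/30.

p₁ = 569/30, p₂ = 1099/30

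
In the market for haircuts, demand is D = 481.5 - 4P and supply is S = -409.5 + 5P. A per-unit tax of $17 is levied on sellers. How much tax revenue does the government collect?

Pre-tax equilibrium: P* = 99, Q* = 85.5.
Tax on sellers shifts supply to S = -409.5 + 5(P − 17) = -494.5 + 5P.
481.5 - 4P = -494.5 + 5P gives buyer price Pb = 976/9; sellers receive Ps = 976/9 − 17 = 823/9.
New quantity: Q = 481.5 − 4(976/9) = 859/18.
Revenue = 17 × 859/18 = 14603/18.

Tax revenue = 14603/18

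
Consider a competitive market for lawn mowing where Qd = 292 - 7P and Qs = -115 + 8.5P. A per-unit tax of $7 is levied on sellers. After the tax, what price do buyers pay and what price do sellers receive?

Buyers pay 933/31, sellers receive 716/31

Pre-tax equilibrium: P* = 814/31, Q* = 3354/31.
Tax on sellers shifts supply to Qs = -115 + 8.5(P − 7) = -174.5 + 8.5P.
292 - 7P = -174.5 + 8.5P gives buyer price Pb = 933/31; sellers receive Ps = 933/31 − 7 = 716/31.
New quantity: Q = 292 − 7(933/31) = 2521/31.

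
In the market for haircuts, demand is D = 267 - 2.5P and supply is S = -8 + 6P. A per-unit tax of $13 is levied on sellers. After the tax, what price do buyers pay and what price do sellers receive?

Pre-tax equilibrium: P* = 550/17, Q* = 3164/17.
Tax on sellers shifts supply to S = -8 + 6(P − 13) = -86 + 6P.
267 - 2.5P = -86 + 6P gives buyer price Pb = 706/17; sellers receive Ps = 706/17 − 13 = 485/17.
New quantity: Q = 267 − 2.5(706/17) = 2774/17.

Buyers pay 706/17, sellers receive 485/17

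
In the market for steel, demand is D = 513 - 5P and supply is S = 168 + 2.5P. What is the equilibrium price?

Set D = S: 513 - 5P = 168 + 2.5P.
345 = 7.5P, so P* = 46.
Q* = 513 − 5(46) = 283.

P* = 46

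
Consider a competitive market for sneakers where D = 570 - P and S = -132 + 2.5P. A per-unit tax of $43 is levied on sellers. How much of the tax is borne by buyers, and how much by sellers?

Buyers bear 215/7, sellers bear 86/7

Pre-tax equilibrium: P* = 1404/7, Q* = 2586/7.
Tax on sellers shifts supply to S = -132 + 2.5(P − 43) = -239.5 + 2.5P.
570 - P = -239.5 + 2.5P gives buyer price Pb = 1619/7; sellers receive Ps = 1619/7 − 43 = 1318/7.
New quantity: Q = 570 − 1(1619/7) = 2371/7.
Buyer burden = 1619/7 − 1404/7 = 215/7; seller burden = 1404/7 − 1318/7 = 86/7.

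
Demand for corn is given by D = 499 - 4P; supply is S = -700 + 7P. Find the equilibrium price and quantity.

P* = 109, Q* = 63

Set D = S: 499 - 4P = -700 + 7P.
1199 = 11P, so P* = 109.
Q* = 499 − 4(109) = 63.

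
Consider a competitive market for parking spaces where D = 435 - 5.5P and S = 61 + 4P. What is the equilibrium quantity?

Set D = S: 435 - 5.5P = 61 + 4P.
374 = 9.5P, so P* = 748/19.
Q* = 435 − 5.5(748/19) = 4151/19.

Q* = 4151/19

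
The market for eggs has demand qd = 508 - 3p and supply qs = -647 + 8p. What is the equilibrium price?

Set qd = qs: 508 - 3p = -647 + 8p.
1155 = 11p, so p* = 105.
q* = 508 − 3(105) = 193.

p* = 105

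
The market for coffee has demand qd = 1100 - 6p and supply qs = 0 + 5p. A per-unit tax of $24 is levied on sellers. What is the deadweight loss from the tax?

Deadweight loss = 8640/11

Pre-tax equilibrium: p* = 100, q* = 500.
Tax on sellers shifts supply to qs = 0 + 5(p − 24) = -120 + 5p.
1100 - 6p = -120 + 5p gives buyer price pb = 1220/11; sellers receive ps = 1220/11 − 24 = 956/11.
New quantity: q = 1100 − 6(1220/11) = 4780/11.
DWL = ½ × 24 × (500 − 4780/11) = 8640/11.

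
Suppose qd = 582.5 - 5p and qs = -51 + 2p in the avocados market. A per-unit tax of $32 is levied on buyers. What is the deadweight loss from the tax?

Pre-tax equilibrium: p* = 90.5, q* = 130.
Tax on buyers shifts demand to qd = 582.5 − 5(p + 32) = 422.5 - 5p.
422.5 - 5p = -51 + 2p gives seller price ps = 947/14; buyers pay pb = 947/14 + 32 = 1395/14.
New quantity: q = 582.5 − 5(1395/14) = 590/7.
DWL = ½ × 32 × (130 − 590/7) = 5120/7.

Deadweight loss = 5120/7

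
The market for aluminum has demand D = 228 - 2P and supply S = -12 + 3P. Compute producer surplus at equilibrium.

Equilibrium: 228 - 2P = -12 + 3P gives P* = 48, Q* = 132.
Supply starts at P = 4 (where S = 0).
PS = ½(48 − 4)(132) = 2904.

Producer surplus = 2904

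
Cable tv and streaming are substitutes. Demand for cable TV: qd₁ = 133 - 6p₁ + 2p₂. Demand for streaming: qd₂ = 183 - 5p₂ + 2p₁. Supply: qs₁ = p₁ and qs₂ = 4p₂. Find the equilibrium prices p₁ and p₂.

p₁ = 1563/59, p₂ = 1547/59

Market 1: 133 - 6p₁ + 2p₂ = p₁ → 7p₁ - 2p₂ = 133.
Market 2: 9p₂ - 2p₁ = 183.
Eliminating p₂: 9×(1) + 2×(2) gives 59p₁ = 1563, so p₁ = 1563/59.
Back-substitute into (2): p₂ = (183 + 2×1563/59) / 9 = 1547/59.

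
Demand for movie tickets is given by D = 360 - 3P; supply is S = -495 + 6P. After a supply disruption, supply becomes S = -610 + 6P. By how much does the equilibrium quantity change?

ΔQ = -115/3

Original equilibrium: P* = 95, Q* = 75.
New equilibrium: 360 - 3P = -610 + 6P, so 970 = 9P and P' = 970/9; Q' = 360 − 3(970/9) = 110/3.
Change in quantity: 110/3 − 75 = -115/3.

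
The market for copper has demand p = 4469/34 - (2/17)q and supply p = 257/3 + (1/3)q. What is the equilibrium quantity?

Set the two price expressions equal: 4469/34 - (2/17)q = 257/3 + (1/3)q.
4669/102 = (23/51)q, so q* = 101.5.
p* = 4469/34 − (2/17)(101.5) = 119.5.

q* = 101.5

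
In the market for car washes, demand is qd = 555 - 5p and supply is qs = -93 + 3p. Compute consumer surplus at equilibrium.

Equilibrium: 555 - 5p = -93 + 3p gives p* = 81, q* = 150.
Demand choke price (qd = 0): p = 111.
CS = ½(111 − 81)(150) = 2250.

Consumer surplus = 2250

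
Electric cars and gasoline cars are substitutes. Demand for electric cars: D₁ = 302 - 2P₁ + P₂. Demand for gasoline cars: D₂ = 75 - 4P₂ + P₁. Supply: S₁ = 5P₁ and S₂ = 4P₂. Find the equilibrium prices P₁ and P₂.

P₁ = 2491/55, P₂ = 827/55

Market 1: 302 - 2P₁ + P₂ = 5P₁ → 7P₁ - P₂ = 302.
Market 2: 8P₂ - P₁ = 75.
Eliminating P₂: 8×(1) + 1×(2) gives 55P₁ = 2491, so P₁ = 2491/55.
Back-substitute into (2): P₂ = (75 + 1×2491/55) / 8 = 827/55.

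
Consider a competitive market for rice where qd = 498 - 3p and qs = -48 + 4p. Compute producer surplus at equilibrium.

Equilibrium: 498 - 3p = -48 + 4p gives p* = 78, q* = 264.
Supply starts at p = 12 (where qs = 0).
PS = ½(78 − 12)(264) = 8712.

Producer surplus = 8712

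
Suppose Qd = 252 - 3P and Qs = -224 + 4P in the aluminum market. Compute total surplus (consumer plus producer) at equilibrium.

Equilibrium: 252 - 3P = -224 + 4P gives P* = 68, Q* = 48.
Demand choke price: P = 84; supply starts at P = 56.
CS = ½(84 − 68)(48) = 384; PS = ½(68 − 56)(48) = 288.

Total surplus = 672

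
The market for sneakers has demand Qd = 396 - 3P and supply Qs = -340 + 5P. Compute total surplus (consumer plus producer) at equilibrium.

Total surplus = 3840

Equilibrium: 396 - 3P = -340 + 5P gives P* = 92, Q* = 120.
Demand choke price: P = 132; supply starts at P = 68.
CS = ½(132 − 92)(120) = 2400; PS = ½(92 − 68)(120) = 1440.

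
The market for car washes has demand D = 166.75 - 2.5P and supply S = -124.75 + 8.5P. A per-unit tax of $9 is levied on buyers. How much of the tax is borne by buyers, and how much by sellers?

Buyers bear 153/22, sellers bear 45/22

Pre-tax equilibrium: P* = 26.5, Q* = 100.5.
Tax on buyers shifts demand to D = 166.75 − 2.5(P + 9) = 144.25 - 2.5P.
144.25 - 2.5P = -124.75 + 8.5P gives seller price Ps = 269/11; buyers pay Pb = 269/11 + 9 = 368/11.
New quantity: Q = 166.75 − 2.5(368/11) = 3657/44.
Buyer burden = 368/11 − 26.5 = 153/22; seller burden = 26.5 − 269/11 = 45/22.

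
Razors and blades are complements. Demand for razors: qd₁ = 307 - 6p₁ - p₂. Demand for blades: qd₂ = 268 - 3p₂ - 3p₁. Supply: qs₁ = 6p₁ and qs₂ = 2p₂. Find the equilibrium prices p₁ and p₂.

Market 1: 307 - 6p₁ - p₂ = 6p₁ → 12p₁ + p₂ = 307.
Market 2: 5p₂ + 3p₁ = 268.
Eliminating p₂: 5×(1) − 1×(2) gives 57p₁ = 1267, so p₁ = 1267/57.
Back-substitute into (2): p₂ = (268 − 3×1267/57) / 5 = 765/19.

p₁ = 1267/57, p₂ = 765/19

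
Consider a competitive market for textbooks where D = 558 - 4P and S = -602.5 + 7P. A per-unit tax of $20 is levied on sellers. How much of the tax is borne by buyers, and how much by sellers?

Pre-tax equilibrium: P* = 105.5, Q* = 136.
Tax on sellers shifts supply to S = -602.5 + 7(P − 20) = -742.5 + 7P.
558 - 4P = -742.5 + 7P gives buyer price Pb = 2601/22; sellers receive Ps = 2601/22 − 20 = 2161/22.
New quantity: Q = 558 − 4(2601/22) = 936/11.
Buyer burden = 2601/22 − 105.5 = 140/11; seller burden = 105.5 − 2161/22 = 80/11.

Buyers bear 140/11, sellers bear 80/11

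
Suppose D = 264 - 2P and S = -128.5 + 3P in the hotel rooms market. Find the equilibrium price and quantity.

P* = 78.5, Q* = 107

Set D = S: 264 - 2P = -128.5 + 3P.
392.5 = 5P, so P* = 78.5.
Q* = 264 − 2(78.5) = 107.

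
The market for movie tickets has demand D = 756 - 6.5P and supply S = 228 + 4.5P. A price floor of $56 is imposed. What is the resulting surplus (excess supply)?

Surplus = 88

Equilibrium price would be P* = 48, so the floor at 56 binds.
At P = 56: D = 392, S = 480.
Surplus = 480 − 392 = 88.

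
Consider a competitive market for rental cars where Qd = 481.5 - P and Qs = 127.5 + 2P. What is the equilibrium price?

P* = 118

Set Qd = Qs: 481.5 - P = 127.5 + 2P.
354 = 3P, so P* = 118.
Q* = 481.5 − 1(118) = 363.5.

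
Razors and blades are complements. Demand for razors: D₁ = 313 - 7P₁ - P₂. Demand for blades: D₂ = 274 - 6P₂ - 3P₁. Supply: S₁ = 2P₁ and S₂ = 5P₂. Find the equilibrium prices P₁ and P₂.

P₁ = 3169/96, P₂ = 15.90625

Market 1: 313 - 7P₁ - P₂ = 2P₁ → 9P₁ + P₂ = 313.
Market 2: 11P₂ + 3P₁ = 274.
Eliminating P₂: 11×(1) − 1×(2) gives 96P₁ = 3169, so P₁ = 3169/96.
Back-substitute into (2): P₂ = (274 − 3×3169/96) / 11 = 15.90625.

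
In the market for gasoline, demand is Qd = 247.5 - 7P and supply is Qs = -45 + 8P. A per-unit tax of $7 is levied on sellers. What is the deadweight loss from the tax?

Pre-tax equilibrium: P* = 19.5, Q* = 111.
Tax on sellers shifts supply to Qs = -45 + 8(P − 7) = -101 + 8P.
247.5 - 7P = -101 + 8P gives buyer price Pb = 697/30; sellers receive Ps = 697/30 − 7 = 487/30.
New quantity: Q = 247.5 − 7(697/30) = 1273/15.
DWL = ½ × 7 × (111 − 1273/15) = 1372/15.

Deadweight loss = 1372/15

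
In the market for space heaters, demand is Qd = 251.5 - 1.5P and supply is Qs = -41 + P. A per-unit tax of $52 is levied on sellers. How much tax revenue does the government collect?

Tax revenue = 2329.6

Pre-tax equilibrium: P* = 117, Q* = 76.
Tax on sellers shifts supply to Qs = -41 + 1(P − 52) = -93 + P.
251.5 - 1.5P = -93 + P gives buyer price Pb = 137.8; sellers receive Ps = 137.8 − 52 = 85.8.
New quantity: Q = 251.5 − 1.5(137.8) = 44.8.
Revenue = 52 × 44.8 = 2329.6.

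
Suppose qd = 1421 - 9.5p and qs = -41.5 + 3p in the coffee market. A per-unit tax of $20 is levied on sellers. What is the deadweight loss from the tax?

Deadweight loss = 456

Pre-tax equilibrium: p* = 117, q* = 309.5.
Tax on sellers shifts supply to qs = -41.5 + 3(p − 20) = -101.5 + 3p.
1421 - 9.5p = -101.5 + 3p gives buyer price pb = 121.8; sellers receive ps = 121.8 − 20 = 101.8.
New quantity: q = 1421 − 9.5(121.8) = 263.9.
DWL = ½ × 20 × (309.5 − 263.9) = 456.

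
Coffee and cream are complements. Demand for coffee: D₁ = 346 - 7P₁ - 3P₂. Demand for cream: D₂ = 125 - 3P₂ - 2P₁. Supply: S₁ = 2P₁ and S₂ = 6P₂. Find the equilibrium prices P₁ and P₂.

P₁ = 36.52, P₂ = 433/75

Market 1: 346 - 7P₁ - 3P₂ = 2P₁ → 9P₁ + 3P₂ = 346.
Market 2: 9P₂ + 2P₁ = 125.
Eliminating P₂: 9×(1) − 3×(2) gives 75P₁ = 2739, so P₁ = 36.52.
Back-substitute into (2): P₂ = (125 − 2×36.52) / 9 = 433/75.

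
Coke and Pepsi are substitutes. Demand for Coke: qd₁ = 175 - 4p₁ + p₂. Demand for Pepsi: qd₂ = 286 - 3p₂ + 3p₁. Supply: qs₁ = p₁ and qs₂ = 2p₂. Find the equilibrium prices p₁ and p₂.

p₁ = 1161/22, p₂ = 1955/22

Market 1: 175 - 4p₁ + p₂ = p₁ → 5p₁ - p₂ = 175.
Market 2: 5p₂ - 3p₁ = 286.
Eliminating p₂: 5×(1) + 1×(2) gives 22p₁ = 1161, so p₁ = 1161/22.
Back-substitute into (2): p₂ = (286 + 3×1161/22) / 5 = 1955/22.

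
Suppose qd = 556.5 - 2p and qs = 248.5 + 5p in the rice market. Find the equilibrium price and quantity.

Set qd = qs: 556.5 - 2p = 248.5 + 5p.
308 = 7p, so p* = 44.
q* = 556.5 − 2(44) = 468.5.

p* = 44, q* = 468.5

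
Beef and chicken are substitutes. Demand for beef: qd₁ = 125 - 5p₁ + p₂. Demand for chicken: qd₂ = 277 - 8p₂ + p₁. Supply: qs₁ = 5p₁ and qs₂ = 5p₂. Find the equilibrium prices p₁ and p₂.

Market 1: 125 - 5p₁ + p₂ = 5p₁ → 10p₁ - p₂ = 125.
Market 2: 13p₂ - p₁ = 277.
Eliminating p₂: 13×(1) + 1×(2) gives 129p₁ = 1902, so p₁ = 634/43.
Back-substitute into (2): p₂ = (277 + 1×634/43) / 13 = 965/43.

p₁ = 634/43, p₂ = 965/43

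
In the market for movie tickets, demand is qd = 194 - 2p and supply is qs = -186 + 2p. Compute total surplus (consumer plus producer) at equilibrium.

Total surplus = 8

Equilibrium: 194 - 2p = -186 + 2p gives p* = 95, q* = 4.
Demand choke price: p = 97; supply starts at p = 93.
CS = ½(97 − 95)(4) = 4; PS = ½(95 − 93)(4) = 4.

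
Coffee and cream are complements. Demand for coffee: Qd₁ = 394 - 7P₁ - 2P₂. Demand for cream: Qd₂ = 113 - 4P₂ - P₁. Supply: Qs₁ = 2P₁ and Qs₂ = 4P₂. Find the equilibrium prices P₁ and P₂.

Market 1: 394 - 7P₁ - 2P₂ = 2P₁ → 9P₁ + 2P₂ = 394.
Market 2: 8P₂ + P₁ = 113.
Eliminating P₂: 8×(1) − 2×(2) gives 70P₁ = 2926, so P₁ = 41.8.
Back-substitute into (2): P₂ = (113 − 1×41.8) / 8 = 8.9.

P₁ = 41.8, P₂ = 8.9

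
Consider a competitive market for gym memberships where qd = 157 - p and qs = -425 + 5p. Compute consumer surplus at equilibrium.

Equilibrium: 157 - p = -425 + 5p gives p* = 97, q* = 60.
Demand choke price (qd = 0): p = 157.
CS = ½(157 − 97)(60) = 1800.

Consumer surplus = 1800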